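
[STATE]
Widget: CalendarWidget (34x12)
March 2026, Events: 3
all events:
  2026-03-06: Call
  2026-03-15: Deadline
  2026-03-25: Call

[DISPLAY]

            March 2026            
Mo Tu We Th Fr Sa Su              
                   1              
 2  3  4  5  6*  7  8             
 9 10 11 12 13 14 15*             
16 17 18 19 20 21 22              
23 24 25* 26 27 28 29             
30 31                             
                                  
                                  
                                  
                                  


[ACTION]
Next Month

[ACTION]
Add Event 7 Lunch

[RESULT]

            April 2026            
Mo Tu We Th Fr Sa Su              
       1  2  3  4  5              
 6  7*  8  9 10 11 12             
13 14 15 16 17 18 19              
20 21 22 23 24 25 26              
27 28 29 30                       
                                  
                                  
                                  
                                  
                                  


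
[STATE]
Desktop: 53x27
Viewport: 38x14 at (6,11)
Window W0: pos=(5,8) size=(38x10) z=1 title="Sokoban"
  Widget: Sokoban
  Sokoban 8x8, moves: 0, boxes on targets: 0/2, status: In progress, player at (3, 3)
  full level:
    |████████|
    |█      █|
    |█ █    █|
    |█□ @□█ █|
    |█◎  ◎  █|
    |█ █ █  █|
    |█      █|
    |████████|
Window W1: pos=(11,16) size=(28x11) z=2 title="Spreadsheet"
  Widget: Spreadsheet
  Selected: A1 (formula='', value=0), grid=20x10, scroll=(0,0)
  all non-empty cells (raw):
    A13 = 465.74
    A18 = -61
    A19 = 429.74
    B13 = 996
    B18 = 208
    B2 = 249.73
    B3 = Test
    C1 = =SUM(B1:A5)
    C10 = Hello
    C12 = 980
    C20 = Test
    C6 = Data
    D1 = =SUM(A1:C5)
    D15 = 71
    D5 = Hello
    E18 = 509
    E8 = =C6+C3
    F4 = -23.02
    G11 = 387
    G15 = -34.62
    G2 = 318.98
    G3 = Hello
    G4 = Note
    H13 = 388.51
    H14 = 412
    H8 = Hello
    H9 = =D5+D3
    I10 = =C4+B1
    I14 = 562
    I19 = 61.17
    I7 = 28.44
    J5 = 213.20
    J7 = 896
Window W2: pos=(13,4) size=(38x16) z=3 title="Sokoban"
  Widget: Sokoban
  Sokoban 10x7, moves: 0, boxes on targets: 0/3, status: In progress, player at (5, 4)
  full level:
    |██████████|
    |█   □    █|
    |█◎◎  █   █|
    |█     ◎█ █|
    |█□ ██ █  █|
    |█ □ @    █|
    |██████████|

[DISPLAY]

███████┃█□ ██ █  █                    
█      ┃█ □ @    █                    
█ █    ┃██████████                    
█□ @□█ ┃Moves: 0  0/3                 
█◎  ◎  ┃                              
█ █ █┏━┃                              
━━━━━┃ ┃                              
     ┠─┃                              
     ┃A┗━━━━━━━━━━━━━━━━━━━━━━━━━━━━━━
     ┃       A       B       C  ┃     
     ┃--------------------------┃     
     ┃  1      [0]       0  249.┃     
     ┃  2        0  249.73      ┃     
     ┃  3        0Test          ┃     


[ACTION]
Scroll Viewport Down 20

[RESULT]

█ █    ┃██████████                    
█□ @□█ ┃Moves: 0  0/3                 
█◎  ◎  ┃                              
█ █ █┏━┃                              
━━━━━┃ ┃                              
     ┠─┃                              
     ┃A┗━━━━━━━━━━━━━━━━━━━━━━━━━━━━━━
     ┃       A       B       C  ┃     
     ┃--------------------------┃     
     ┃  1      [0]       0  249.┃     
     ┃  2        0  249.73      ┃     
     ┃  3        0Test          ┃     
     ┃  4        0       0      ┃     
     ┗━━━━━━━━━━━━━━━━━━━━━━━━━━┛     


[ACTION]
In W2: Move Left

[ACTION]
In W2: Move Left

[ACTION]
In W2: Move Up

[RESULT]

█ █    ┃██████████                    
█□ @□█ ┃Moves: 3  0/3                 
█◎  ◎  ┃                              
█ █ █┏━┃                              
━━━━━┃ ┃                              
     ┠─┃                              
     ┃A┗━━━━━━━━━━━━━━━━━━━━━━━━━━━━━━
     ┃       A       B       C  ┃     
     ┃--------------------------┃     
     ┃  1      [0]       0  249.┃     
     ┃  2        0  249.73      ┃     
     ┃  3        0Test          ┃     
     ┃  4        0       0      ┃     
     ┗━━━━━━━━━━━━━━━━━━━━━━━━━━┛     


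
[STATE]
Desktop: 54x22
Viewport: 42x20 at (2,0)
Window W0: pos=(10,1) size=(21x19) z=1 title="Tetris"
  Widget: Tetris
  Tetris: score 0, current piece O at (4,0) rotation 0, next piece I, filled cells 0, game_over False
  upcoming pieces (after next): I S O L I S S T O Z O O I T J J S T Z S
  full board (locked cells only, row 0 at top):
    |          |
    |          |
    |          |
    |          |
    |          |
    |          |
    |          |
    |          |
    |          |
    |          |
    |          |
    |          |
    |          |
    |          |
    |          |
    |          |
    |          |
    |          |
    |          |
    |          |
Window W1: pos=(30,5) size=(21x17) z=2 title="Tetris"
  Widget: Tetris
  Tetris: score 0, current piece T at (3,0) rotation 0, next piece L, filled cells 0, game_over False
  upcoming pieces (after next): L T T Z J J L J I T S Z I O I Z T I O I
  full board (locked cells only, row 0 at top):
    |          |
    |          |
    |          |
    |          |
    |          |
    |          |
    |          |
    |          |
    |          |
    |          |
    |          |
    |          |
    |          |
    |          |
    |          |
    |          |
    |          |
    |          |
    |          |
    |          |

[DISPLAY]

                                          
        ┏━━━━━━━━━━━━━━━━━━━┓             
        ┃ Tetris            ┃             
        ┠───────────────────┨             
        ┃          │Next:   ┃             
        ┃          │████    ┏━━━━━━━━━━━━━
        ┃          │        ┃ Tetris      
        ┃          │        ┠─────────────
        ┃          │        ┃          │Ne
        ┃          │        ┃          │  
        ┃          │Score:  ┃          │▒▒
        ┃          │0       ┃          │  
        ┃          │        ┃          │  
        ┃          │        ┃          │  
        ┃          │        ┃          │Sc
        ┃          │        ┃          │0 
        ┃          │        ┃          │  
        ┃          │        ┃          │  
        ┃          │        ┃          │  
        ┗━━━━━━━━━━━━━━━━━━━┃          │  


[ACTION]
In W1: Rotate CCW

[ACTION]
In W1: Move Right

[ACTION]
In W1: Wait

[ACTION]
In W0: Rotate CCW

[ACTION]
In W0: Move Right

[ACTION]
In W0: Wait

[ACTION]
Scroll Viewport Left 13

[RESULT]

                                          
          ┏━━━━━━━━━━━━━━━━━━━┓           
          ┃ Tetris            ┃           
          ┠───────────────────┨           
          ┃          │Next:   ┃           
          ┃          │████    ┏━━━━━━━━━━━
          ┃          │        ┃ Tetris    
          ┃          │        ┠───────────
          ┃          │        ┃          │
          ┃          │        ┃          │
          ┃          │Score:  ┃          │
          ┃          │0       ┃          │
          ┃          │        ┃          │
          ┃          │        ┃          │
          ┃          │        ┃          │
          ┃          │        ┃          │
          ┃          │        ┃          │
          ┃          │        ┃          │
          ┃          │        ┃          │
          ┗━━━━━━━━━━━━━━━━━━━┃          │


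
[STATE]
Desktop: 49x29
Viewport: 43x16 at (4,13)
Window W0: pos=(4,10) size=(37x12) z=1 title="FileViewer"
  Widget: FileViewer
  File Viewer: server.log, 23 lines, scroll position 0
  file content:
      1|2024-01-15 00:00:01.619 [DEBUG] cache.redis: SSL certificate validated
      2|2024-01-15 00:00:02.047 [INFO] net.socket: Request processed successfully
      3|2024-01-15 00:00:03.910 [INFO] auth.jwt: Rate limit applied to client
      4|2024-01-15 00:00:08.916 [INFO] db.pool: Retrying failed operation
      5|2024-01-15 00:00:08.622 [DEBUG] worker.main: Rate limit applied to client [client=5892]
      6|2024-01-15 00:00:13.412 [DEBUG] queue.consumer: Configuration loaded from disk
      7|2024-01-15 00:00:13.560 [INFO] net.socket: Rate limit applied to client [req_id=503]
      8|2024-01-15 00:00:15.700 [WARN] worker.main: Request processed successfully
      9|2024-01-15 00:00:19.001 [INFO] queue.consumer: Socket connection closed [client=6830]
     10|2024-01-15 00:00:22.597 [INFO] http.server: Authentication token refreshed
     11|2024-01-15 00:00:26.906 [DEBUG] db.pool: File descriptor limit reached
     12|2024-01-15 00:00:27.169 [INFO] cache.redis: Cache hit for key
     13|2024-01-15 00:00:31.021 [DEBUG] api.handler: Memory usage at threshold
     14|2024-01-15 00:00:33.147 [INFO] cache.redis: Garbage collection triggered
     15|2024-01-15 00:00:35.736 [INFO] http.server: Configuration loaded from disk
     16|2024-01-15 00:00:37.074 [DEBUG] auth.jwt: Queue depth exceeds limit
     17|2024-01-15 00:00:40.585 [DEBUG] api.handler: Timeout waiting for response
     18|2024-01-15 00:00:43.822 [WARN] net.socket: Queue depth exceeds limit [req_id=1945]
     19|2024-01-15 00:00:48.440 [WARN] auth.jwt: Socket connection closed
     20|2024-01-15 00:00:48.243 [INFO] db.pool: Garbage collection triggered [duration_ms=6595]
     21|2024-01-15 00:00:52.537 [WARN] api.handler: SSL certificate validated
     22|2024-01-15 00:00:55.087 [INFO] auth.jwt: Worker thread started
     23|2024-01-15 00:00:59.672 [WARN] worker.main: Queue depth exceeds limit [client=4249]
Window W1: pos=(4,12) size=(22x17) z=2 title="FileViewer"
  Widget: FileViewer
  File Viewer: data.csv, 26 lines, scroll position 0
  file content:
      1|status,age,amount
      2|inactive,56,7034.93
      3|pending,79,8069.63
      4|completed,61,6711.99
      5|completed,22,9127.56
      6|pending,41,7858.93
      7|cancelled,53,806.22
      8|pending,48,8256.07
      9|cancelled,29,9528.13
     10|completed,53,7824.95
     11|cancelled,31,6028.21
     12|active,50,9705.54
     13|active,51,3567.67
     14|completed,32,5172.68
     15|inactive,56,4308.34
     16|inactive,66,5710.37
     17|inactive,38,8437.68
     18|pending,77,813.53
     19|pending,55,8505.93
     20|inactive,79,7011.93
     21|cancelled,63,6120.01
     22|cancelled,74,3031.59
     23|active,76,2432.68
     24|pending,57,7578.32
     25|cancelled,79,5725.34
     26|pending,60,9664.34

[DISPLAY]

┃ FileViewer         ┃19 [DEBUG] ca▲┃      
┠────────────────────┨47 [INFO] net█┃      
┃status,age,amount  ▲┃10 [INFO] aut░┃      
┃inactive,56,7034.93█┃16 [INFO] db.░┃      
┃pending,79,8069.63 ░┃22 [DEBUG] wo░┃      
┃completed,61,6711.9░┃12 [DEBUG] qu░┃      
┃completed,22,9127.5░┃60 [INFO] net░┃      
┃pending,41,7858.93 ░┃00 [WARN] wor▼┃      
┃cancelled,53,806.22░┃━━━━━━━━━━━━━━┛      
┃pending,48,8256.07 ░┃                     
┃cancelled,29,9528.1░┃                     
┃completed,53,7824.9░┃                     
┃cancelled,31,6028.2░┃                     
┃active,50,9705.54  ░┃                     
┃active,51,3567.67  ▼┃                     
┗━━━━━━━━━━━━━━━━━━━━┛                     


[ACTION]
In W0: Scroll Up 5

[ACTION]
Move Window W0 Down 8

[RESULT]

┃ FileViewer         ┃                     
┠────────────────────┨                     
┃status,age,amount  ▲┃                     
┃inactive,56,7034.93█┃                     
┃pending,79,8069.63 ░┃━━━━━━━━━━━━━━┓      
┃completed,61,6711.9░┃              ┃      
┃completed,22,9127.5░┃──────────────┨      
┃pending,41,7858.93 ░┃19 [DEBUG] ca▲┃      
┃cancelled,53,806.22░┃47 [INFO] net█┃      
┃pending,48,8256.07 ░┃10 [INFO] aut░┃      
┃cancelled,29,9528.1░┃16 [INFO] db.░┃      
┃completed,53,7824.9░┃22 [DEBUG] wo░┃      
┃cancelled,31,6028.2░┃12 [DEBUG] qu░┃      
┃active,50,9705.54  ░┃60 [INFO] net░┃      
┃active,51,3567.67  ▼┃00 [WARN] wor▼┃      
┗━━━━━━━━━━━━━━━━━━━━┛━━━━━━━━━━━━━━┛      


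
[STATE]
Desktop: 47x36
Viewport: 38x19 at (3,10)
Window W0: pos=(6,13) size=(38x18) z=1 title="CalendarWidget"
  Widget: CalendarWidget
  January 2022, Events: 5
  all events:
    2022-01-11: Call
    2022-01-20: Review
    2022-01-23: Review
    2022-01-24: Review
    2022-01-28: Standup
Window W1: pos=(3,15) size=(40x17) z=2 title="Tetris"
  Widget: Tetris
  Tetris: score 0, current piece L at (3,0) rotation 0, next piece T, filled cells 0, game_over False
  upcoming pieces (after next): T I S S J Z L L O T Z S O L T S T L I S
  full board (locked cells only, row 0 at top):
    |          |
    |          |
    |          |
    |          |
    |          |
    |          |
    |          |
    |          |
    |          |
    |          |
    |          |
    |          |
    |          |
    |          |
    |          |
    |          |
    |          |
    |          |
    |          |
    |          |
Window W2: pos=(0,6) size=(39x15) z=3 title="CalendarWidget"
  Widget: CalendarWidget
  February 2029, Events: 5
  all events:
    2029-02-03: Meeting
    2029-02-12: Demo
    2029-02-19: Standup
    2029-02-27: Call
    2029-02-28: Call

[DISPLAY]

 Tu We Th Fr Sa Su                 ┃  
        1  2  3*  4                ┃  
  6  7  8  9 10 11                 ┃  
* 13 14 15 16 17 18                ┃━━
* 20 21 22 23 24 25                ┃  
 27* 28*                           ┃━━
                                   ┃  
                                   ┃──
                                   ┃  
                                   ┃  
━━━━━━━━━━━━━━━━━━━━━━━━━━━━━━━━━━━┛  
┃          │                          
┃          │                          
┃          │                          
┃          │Score:                    
┃          │0                         
┃          │                          
┃          │                          
┃          │                          


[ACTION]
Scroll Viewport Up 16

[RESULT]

                                      
                                      
                                      
                                      
                                      
                                      
━━━━━━━━━━━━━━━━━━━━━━━━━━━━━━━━━━━┓  
alendarWidget                      ┃  
───────────────────────────────────┨  
          February 2029            ┃  
 Tu We Th Fr Sa Su                 ┃  
        1  2  3*  4                ┃  
  6  7  8  9 10 11                 ┃  
* 13 14 15 16 17 18                ┃━━
* 20 21 22 23 24 25                ┃  
 27* 28*                           ┃━━
                                   ┃  
                                   ┃──
                                   ┃  


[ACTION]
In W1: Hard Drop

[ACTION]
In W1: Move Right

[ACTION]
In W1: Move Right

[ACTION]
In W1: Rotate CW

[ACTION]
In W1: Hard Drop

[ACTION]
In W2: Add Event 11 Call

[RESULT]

                                      
                                      
                                      
                                      
                                      
                                      
━━━━━━━━━━━━━━━━━━━━━━━━━━━━━━━━━━━┓  
alendarWidget                      ┃  
───────────────────────────────────┨  
          February 2029            ┃  
 Tu We Th Fr Sa Su                 ┃  
        1  2  3*  4                ┃  
  6  7  8  9 10 11*                ┃  
* 13 14 15 16 17 18                ┃━━
* 20 21 22 23 24 25                ┃  
 27* 28*                           ┃━━
                                   ┃  
                                   ┃──
                                   ┃  


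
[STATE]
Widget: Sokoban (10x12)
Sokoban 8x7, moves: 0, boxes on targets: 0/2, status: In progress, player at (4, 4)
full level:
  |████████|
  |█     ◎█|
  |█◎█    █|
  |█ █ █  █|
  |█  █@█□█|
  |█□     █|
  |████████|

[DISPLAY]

████████  
█     ◎█  
█◎█    █  
█ █ █  █  
█  █@█□█  
█□     █  
████████  
Moves: 0  
          
          
          
          


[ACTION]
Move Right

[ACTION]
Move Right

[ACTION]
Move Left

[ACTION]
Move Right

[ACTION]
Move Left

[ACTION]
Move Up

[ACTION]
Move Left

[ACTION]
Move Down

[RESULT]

████████  
█     ◎█  
█◎█    █  
█ █ █  █  
█  █ █□█  
█□  @  █  
████████  
Moves: 1  
          
          
          
          


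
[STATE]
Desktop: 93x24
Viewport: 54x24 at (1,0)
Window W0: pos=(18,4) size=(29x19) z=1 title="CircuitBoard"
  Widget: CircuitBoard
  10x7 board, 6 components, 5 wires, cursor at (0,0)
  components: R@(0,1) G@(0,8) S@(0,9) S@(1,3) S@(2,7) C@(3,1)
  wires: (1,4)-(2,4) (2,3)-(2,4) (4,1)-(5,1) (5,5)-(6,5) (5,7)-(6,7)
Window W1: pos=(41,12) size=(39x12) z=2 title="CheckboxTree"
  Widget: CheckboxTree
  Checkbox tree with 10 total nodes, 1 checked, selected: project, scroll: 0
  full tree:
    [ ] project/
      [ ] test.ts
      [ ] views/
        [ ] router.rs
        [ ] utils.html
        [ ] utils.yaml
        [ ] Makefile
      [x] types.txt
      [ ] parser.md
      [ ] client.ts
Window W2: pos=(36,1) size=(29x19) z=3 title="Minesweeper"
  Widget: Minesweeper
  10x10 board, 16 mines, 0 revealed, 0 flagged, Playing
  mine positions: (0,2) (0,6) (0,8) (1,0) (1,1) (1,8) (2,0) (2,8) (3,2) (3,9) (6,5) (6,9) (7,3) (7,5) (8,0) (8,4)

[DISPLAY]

                                                      
                                   ┏━━━━━━━━━━━━━━━━━━
                                   ┃ Minesweeper      
                                   ┠──────────────────
                 ┏━━━━━━━━━━━━━━━━━┃■■■■■■■■■■        
                 ┃ CircuitBoard    ┃■■■■■■■■■■        
                 ┠─────────────────┃■■■■■■■■■■        
                 ┃   0 1 2 3 4 5 6 ┃■■■■■■■■■■        
                 ┃0  [.]  R        ┃■■■■■■■■■■        
                 ┃                 ┃■■■■■■■■■■        
                 ┃1               S┃■■■■■■■■■■        
                 ┃                 ┃■■■■■■■■■■        
                 ┃2               ·┃■■■■■■■■■■        
                 ┃                 ┃■■■■■■■■■■        
                 ┃3       C        ┃                  
                 ┃                 ┃                  
                 ┃4       ·        ┃                  
                 ┃        │        ┃                  
                 ┃5       ·        ┃                  
                 ┃                 ┗━━━━━━━━━━━━━━━━━━
                 ┃6                     ┃     [ ] util
                 ┃Cursor: (0,0)         ┃     [ ] Make
                 ┗━━━━━━━━━━━━━━━━━━━━━━┃   [x] types.
                                        ┗━━━━━━━━━━━━━


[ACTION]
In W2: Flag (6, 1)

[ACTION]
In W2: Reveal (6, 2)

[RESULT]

                                                      
                                   ┏━━━━━━━━━━━━━━━━━━
                                   ┃ Minesweeper      
                                   ┠──────────────────
                 ┏━━━━━━━━━━━━━━━━━┃■■■■■■■■■■        
                 ┃ CircuitBoard    ┃■■■■■■■■■■        
                 ┠─────────────────┃■■■■■■■■■■        
                 ┃   0 1 2 3 4 5 6 ┃■■■■■■■■■■        
                 ┃0  [.]  R        ┃■■■■■■■■■■        
                 ┃                 ┃■■■■■■■■■■        
                 ┃1               S┃■⚑1■■■■■■■        
                 ┃                 ┃■■■■■■■■■■        
                 ┃2               ·┃■■■■■■■■■■        
                 ┃                 ┃■■■■■■■■■■        
                 ┃3       C        ┃                  
                 ┃                 ┃                  
                 ┃4       ·        ┃                  
                 ┃        │        ┃                  
                 ┃5       ·        ┃                  
                 ┃                 ┗━━━━━━━━━━━━━━━━━━
                 ┃6                     ┃     [ ] util
                 ┃Cursor: (0,0)         ┃     [ ] Make
                 ┗━━━━━━━━━━━━━━━━━━━━━━┃   [x] types.
                                        ┗━━━━━━━━━━━━━


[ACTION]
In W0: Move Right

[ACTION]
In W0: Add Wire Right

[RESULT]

                                                      
                                   ┏━━━━━━━━━━━━━━━━━━
                                   ┃ Minesweeper      
                                   ┠──────────────────
                 ┏━━━━━━━━━━━━━━━━━┃■■■■■■■■■■        
                 ┃ CircuitBoard    ┃■■■■■■■■■■        
                 ┠─────────────────┃■■■■■■■■■■        
                 ┃   0 1 2 3 4 5 6 ┃■■■■■■■■■■        
                 ┃0      [R]─ ·    ┃■■■■■■■■■■        
                 ┃                 ┃■■■■■■■■■■        
                 ┃1               S┃■⚑1■■■■■■■        
                 ┃                 ┃■■■■■■■■■■        
                 ┃2               ·┃■■■■■■■■■■        
                 ┃                 ┃■■■■■■■■■■        
                 ┃3       C        ┃                  
                 ┃                 ┃                  
                 ┃4       ·        ┃                  
                 ┃        │        ┃                  
                 ┃5       ·        ┃                  
                 ┃                 ┗━━━━━━━━━━━━━━━━━━
                 ┃6                     ┃     [ ] util
                 ┃Cursor: (0,1)         ┃     [ ] Make
                 ┗━━━━━━━━━━━━━━━━━━━━━━┃   [x] types.
                                        ┗━━━━━━━━━━━━━


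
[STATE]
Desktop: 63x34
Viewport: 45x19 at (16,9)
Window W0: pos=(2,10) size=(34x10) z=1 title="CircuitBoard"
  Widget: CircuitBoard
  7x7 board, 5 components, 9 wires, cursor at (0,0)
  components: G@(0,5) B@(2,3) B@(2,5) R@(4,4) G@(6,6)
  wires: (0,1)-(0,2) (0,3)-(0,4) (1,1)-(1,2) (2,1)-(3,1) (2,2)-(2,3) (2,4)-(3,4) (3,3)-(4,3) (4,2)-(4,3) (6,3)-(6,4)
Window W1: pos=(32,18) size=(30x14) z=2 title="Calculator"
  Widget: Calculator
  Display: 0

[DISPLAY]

                                             
━━━━━━━━━━━━━━━━━━━┓                         
                   ┃                         
───────────────────┨                         
5 6                ┃                         
   · ─ ·   G       ┃                         
                   ┃                         
                   ┃                         
                   ┃                         
 ─ B   ·   B    ┏━━━━━━━━━━━━━━━━━━━━━━━━━━━━
━━━━━━━━━━━━━━━━┃ Calculator                 
                ┠────────────────────────────
                ┃                           0
                ┃┌───┬───┬───┬───┐           
                ┃│ 7 │ 8 │ 9 │ ÷ │           
                ┃├───┼───┼───┼───┤           
                ┃│ 4 │ 5 │ 6 │ × │           
                ┃├───┼───┼───┼───┤           
                ┃│ 1 │ 2 │ 3 │ - │           


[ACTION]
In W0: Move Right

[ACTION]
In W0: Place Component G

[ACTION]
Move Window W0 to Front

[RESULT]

                                             
━━━━━━━━━━━━━━━━━━━┓                         
                   ┃                         
───────────────────┨                         
5 6                ┃                         
   · ─ ·   G       ┃                         
                   ┃                         
                   ┃                         
                   ┃                         
 ─ B   ·   B       ┃━━━━━━━━━━━━━━━━━━━━━━━━━
━━━━━━━━━━━━━━━━━━━┛lculator                 
                ┠────────────────────────────
                ┃                           0
                ┃┌───┬───┬───┬───┐           
                ┃│ 7 │ 8 │ 9 │ ÷ │           
                ┃├───┼───┼───┼───┤           
                ┃│ 4 │ 5 │ 6 │ × │           
                ┃├───┼───┼───┼───┤           
                ┃│ 1 │ 2 │ 3 │ - │           


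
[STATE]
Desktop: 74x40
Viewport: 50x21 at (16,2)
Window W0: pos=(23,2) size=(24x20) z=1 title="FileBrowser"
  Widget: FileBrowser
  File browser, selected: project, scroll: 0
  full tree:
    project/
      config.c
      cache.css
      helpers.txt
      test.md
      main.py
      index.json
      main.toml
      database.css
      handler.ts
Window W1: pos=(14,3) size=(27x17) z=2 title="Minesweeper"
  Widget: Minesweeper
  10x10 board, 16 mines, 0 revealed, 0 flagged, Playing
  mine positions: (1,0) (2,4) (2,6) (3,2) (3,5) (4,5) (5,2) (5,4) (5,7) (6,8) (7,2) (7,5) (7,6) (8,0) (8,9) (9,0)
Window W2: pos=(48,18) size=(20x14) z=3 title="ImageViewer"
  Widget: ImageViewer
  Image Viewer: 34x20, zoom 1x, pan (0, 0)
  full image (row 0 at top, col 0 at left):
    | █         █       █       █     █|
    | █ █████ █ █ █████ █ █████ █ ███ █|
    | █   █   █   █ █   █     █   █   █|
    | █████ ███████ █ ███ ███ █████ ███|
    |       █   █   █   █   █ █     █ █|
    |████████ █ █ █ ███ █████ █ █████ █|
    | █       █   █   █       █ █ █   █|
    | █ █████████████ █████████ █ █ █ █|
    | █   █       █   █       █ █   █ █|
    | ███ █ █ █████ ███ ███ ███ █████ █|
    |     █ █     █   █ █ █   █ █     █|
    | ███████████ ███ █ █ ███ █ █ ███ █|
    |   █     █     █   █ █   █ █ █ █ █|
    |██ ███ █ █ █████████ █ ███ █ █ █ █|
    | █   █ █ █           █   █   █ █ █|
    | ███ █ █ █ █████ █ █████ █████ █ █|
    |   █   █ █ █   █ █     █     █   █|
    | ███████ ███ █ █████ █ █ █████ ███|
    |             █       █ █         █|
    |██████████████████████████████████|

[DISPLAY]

       ┏━━━━━━━━━━━━━━━━━━━━━━┓                   
━━━━━━━━━━━━━━━━━━━━━━━━┓     ┃                   
Minesweeper             ┃─────┨                   
────────────────────────┨     ┃                   
■■■■■■■■■               ┃     ┃                   
■■■■■■■■■               ┃     ┃                   
■■■■■■■■■               ┃     ┃                   
■■■■■■■■■               ┃     ┃                   
■■■■■■■■■               ┃     ┃                   
■■■■■■■■■               ┃     ┃                   
■■■■■■■■■               ┃     ┃                   
■■■■■■■■■               ┃     ┃                   
■■■■■■■■■               ┃     ┃                   
■■■■■■■■■               ┃     ┃                   
                        ┃     ┃                   
                        ┃     ┃                   
                        ┃     ┃ ┏━━━━━━━━━━━━━━━━━
━━━━━━━━━━━━━━━━━━━━━━━━┛     ┃ ┃ ImageViewer     
       ┃                      ┃ ┠─────────────────
       ┗━━━━━━━━━━━━━━━━━━━━━━┛ ┃ █         █     
                                ┃ █ █████ █ █ ████


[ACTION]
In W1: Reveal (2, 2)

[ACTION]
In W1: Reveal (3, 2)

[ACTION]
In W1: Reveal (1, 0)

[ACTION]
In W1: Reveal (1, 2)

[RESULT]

       ┏━━━━━━━━━━━━━━━━━━━━━━┓                   
━━━━━━━━━━━━━━━━━━━━━━━━┓     ┃                   
Minesweeper             ┃─────┨                   
────────────────────────┨     ┃                   
■■■■■■■■■               ┃     ┃                   
■■■■■■■■■               ┃     ┃                   
■1■✹■✹■■■               ┃     ┃                   
■✹■■✹■■■■               ┃     ┃                   
■■■■✹■■■■               ┃     ┃                   
■✹■✹■■✹■■               ┃     ┃                   
■■■■■■■✹■               ┃     ┃                   
■✹■■✹✹■■■               ┃     ┃                   
■■■■■■■■✹               ┃     ┃                   
■■■■■■■■■               ┃     ┃                   
                        ┃     ┃                   
                        ┃     ┃                   
                        ┃     ┃ ┏━━━━━━━━━━━━━━━━━
━━━━━━━━━━━━━━━━━━━━━━━━┛     ┃ ┃ ImageViewer     
       ┃                      ┃ ┠─────────────────
       ┗━━━━━━━━━━━━━━━━━━━━━━┛ ┃ █         █     
                                ┃ █ █████ █ █ ████


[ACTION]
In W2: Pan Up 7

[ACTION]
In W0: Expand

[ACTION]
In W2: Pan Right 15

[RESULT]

       ┏━━━━━━━━━━━━━━━━━━━━━━┓                   
━━━━━━━━━━━━━━━━━━━━━━━━┓     ┃                   
Minesweeper             ┃─────┨                   
────────────────────────┨     ┃                   
■■■■■■■■■               ┃     ┃                   
■■■■■■■■■               ┃     ┃                   
■1■✹■✹■■■               ┃     ┃                   
■✹■■✹■■■■               ┃     ┃                   
■■■■✹■■■■               ┃     ┃                   
■✹■✹■■✹■■               ┃     ┃                   
■■■■■■■✹■               ┃     ┃                   
■✹■■✹✹■■■               ┃     ┃                   
■■■■■■■■✹               ┃     ┃                   
■■■■■■■■■               ┃     ┃                   
                        ┃     ┃                   
                        ┃     ┃                   
                        ┃     ┃ ┏━━━━━━━━━━━━━━━━━
━━━━━━━━━━━━━━━━━━━━━━━━┛     ┃ ┃ ImageViewer     
       ┃                      ┃ ┠─────────────────
       ┗━━━━━━━━━━━━━━━━━━━━━━┛ ┃    █       █    
                                ┃███ █ █████ █ ███


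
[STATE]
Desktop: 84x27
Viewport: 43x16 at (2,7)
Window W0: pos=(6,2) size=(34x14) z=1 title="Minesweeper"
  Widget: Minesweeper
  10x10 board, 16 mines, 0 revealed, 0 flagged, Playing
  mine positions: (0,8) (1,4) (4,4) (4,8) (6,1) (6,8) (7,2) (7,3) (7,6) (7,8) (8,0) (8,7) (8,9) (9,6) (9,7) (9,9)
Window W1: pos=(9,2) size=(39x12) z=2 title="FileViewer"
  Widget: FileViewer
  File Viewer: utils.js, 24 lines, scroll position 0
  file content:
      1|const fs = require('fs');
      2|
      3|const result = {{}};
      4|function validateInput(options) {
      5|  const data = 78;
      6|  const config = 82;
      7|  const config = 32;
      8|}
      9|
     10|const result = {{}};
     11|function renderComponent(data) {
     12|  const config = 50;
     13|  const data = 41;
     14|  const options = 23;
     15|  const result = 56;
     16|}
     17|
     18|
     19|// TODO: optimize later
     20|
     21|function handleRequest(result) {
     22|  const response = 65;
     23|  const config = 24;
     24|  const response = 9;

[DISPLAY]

    ┃■■┃const result = {{}};               
    ┃■■┃function validateInput(options) {  
    ┃■■┃  const data = 78;                 
    ┃■■┃  const config = 82;               
    ┃■■┃  const config = 32;               
    ┃■■┃}                                  
    ┃■■┗━━━━━━━━━━━━━━━━━━━━━━━━━━━━━━━━━━━
    ┃■■■■■■■■■■                      ┃     
    ┗━━━━━━━━━━━━━━━━━━━━━━━━━━━━━━━━┛     
                                           
                                           
                                           
                                           
                                           
                                           
                                           


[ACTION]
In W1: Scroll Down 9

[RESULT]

    ┃■■┃  const config = 50;               
    ┃■■┃  const data = 41;                 
    ┃■■┃  const options = 23;              
    ┃■■┃  const result = 56;               
    ┃■■┃}                                  
    ┃■■┃                                   
    ┃■■┗━━━━━━━━━━━━━━━━━━━━━━━━━━━━━━━━━━━
    ┃■■■■■■■■■■                      ┃     
    ┗━━━━━━━━━━━━━━━━━━━━━━━━━━━━━━━━┛     
                                           
                                           
                                           
                                           
                                           
                                           
                                           


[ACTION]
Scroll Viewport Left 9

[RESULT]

      ┃■■┃  const config = 50;             
      ┃■■┃  const data = 41;               
      ┃■■┃  const options = 23;            
      ┃■■┃  const result = 56;             
      ┃■■┃}                                
      ┃■■┃                                 
      ┃■■┗━━━━━━━━━━━━━━━━━━━━━━━━━━━━━━━━━
      ┃■■■■■■■■■■                      ┃   
      ┗━━━━━━━━━━━━━━━━━━━━━━━━━━━━━━━━┛   
                                           
                                           
                                           
                                           
                                           
                                           
                                           


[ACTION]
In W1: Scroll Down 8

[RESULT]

      ┃■■┃// TODO: optimize later          
      ┃■■┃                                 
      ┃■■┃function handleRequest(result) { 
      ┃■■┃  const response = 65;           
      ┃■■┃  const config = 24;             
      ┃■■┃  const response = 9;            
      ┃■■┗━━━━━━━━━━━━━━━━━━━━━━━━━━━━━━━━━
      ┃■■■■■■■■■■                      ┃   
      ┗━━━━━━━━━━━━━━━━━━━━━━━━━━━━━━━━┛   
                                           
                                           
                                           
                                           
                                           
                                           
                                           


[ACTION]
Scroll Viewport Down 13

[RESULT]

      ┃■■┃  const config = 24;             
      ┃■■┃  const response = 9;            
      ┃■■┗━━━━━━━━━━━━━━━━━━━━━━━━━━━━━━━━━
      ┃■■■■■■■■■■                      ┃   
      ┗━━━━━━━━━━━━━━━━━━━━━━━━━━━━━━━━┛   
                                           
                                           
                                           
                                           
                                           
                                           
                                           
                                           
                                           
                                           
                                           


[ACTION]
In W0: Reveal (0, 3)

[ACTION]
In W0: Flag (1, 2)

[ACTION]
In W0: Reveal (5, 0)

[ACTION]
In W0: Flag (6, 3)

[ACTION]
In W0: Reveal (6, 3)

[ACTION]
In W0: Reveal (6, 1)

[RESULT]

      ┃■✹┃  const config = 24;             
      ┃■■┃  const response = 9;            
      ┃✹■┗━━━━━━━━━━━━━━━━━━━━━━━━━━━━━━━━━
      ┃■■■■■■✹✹■✹                      ┃   
      ┗━━━━━━━━━━━━━━━━━━━━━━━━━━━━━━━━┛   
                                           
                                           
                                           
                                           
                                           
                                           
                                           
                                           
                                           
                                           
                                           
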